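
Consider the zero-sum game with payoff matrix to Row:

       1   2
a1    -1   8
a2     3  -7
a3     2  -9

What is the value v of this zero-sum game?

17/19

Row minima: a1 → -1, a2 → -7, a3 → -9; maximin = -1.
Column maxima: 1 → 3, 2 → 8; minimax = 3.
-1 ≠ 3, so there is no saddle point; optimal play is mixed.
a3 is strictly dominated by a2, so Row never plays it.
On the remaining 2×2 (a1, a2 vs 1, 2):
Let Row play a1 with probability p. Expected payoff against 1: (-1)p + 3(1−p) = −4p + 3; against 2: 8p + (-7)(1−p) = 15p − 7.
Setting these equal: −4p + 3 = 15p − 7 ⇒ −19p = -10 ⇒ p = 10/19, and the value is (-4)·(10/19) + 3 = 17/19.
For Column: with q = P(1), equating a1's and a2's payoffs gives −9q + 8 = 10q − 7 ⇒ q = 15/19.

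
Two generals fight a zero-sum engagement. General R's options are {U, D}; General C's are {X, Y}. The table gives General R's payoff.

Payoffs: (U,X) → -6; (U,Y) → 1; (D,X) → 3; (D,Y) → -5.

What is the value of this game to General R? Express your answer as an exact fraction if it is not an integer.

Row minima: U → -6, D → -5; maximin = -5.
Column maxima: X → 3, Y → 1; minimax = 1.
-5 ≠ 1, so there is no saddle point; optimal play is mixed.
Let General R play U with probability p. Expected payoff against X: (-6)p + 3(1−p) = −9p + 3; against Y: 1p + (-5)(1−p) = 6p − 5.
Setting these equal: −9p + 3 = 6p − 5 ⇒ −15p = -8 ⇒ p = 8/15, and the value is (-9)·(8/15) + 3 = -9/5.
For General C: with q = P(X), equating U's and D's payoffs gives −7q + 1 = 8q − 5 ⇒ q = 2/5.

-9/5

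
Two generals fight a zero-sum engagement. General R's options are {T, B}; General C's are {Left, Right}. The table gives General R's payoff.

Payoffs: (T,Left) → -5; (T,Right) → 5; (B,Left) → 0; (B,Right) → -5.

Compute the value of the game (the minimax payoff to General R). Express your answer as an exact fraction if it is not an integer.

-5/3

Row minima: T → -5, B → -5; maximin = -5.
Column maxima: Left → 0, Right → 5; minimax = 0.
-5 ≠ 0, so there is no saddle point; optimal play is mixed.
Let General R play T with probability p. Expected payoff against Left: (-5)p + 0(1−p) = −5p; against Right: 5p + (-5)(1−p) = 10p − 5.
Setting these equal: −5p = 10p − 5 ⇒ −15p = -5 ⇒ p = 1/3, and the value is (-5)·(1/3) = -5/3.
For General C: with q = P(Left), equating T's and B's payoffs gives −10q + 5 = 5q − 5 ⇒ q = 2/3.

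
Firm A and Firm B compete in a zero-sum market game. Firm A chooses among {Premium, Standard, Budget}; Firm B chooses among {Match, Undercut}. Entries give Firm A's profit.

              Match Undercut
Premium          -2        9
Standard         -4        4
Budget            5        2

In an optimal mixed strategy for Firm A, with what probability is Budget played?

11/14

Row minima: Premium → -2, Standard → -4, Budget → 2; maximin = 2.
Column maxima: Match → 5, Undercut → 9; minimax = 5.
2 ≠ 5, so there is no saddle point; optimal play is mixed.
Standard is strictly dominated by Premium, so Firm A never plays it.
On the remaining 2×2 (Premium, Budget vs Match, Undercut):
Let Firm A play Premium with probability p. Expected payoff against Match: (-2)p + 5(1−p) = −7p + 5; against Undercut: 9p + 2(1−p) = 7p + 2.
Setting these equal: −7p + 5 = 7p + 2 ⇒ −14p = -3 ⇒ p = 3/14, and the value is (-7)·(3/14) + 5 = 7/2.
For Firm B: with q = P(Match), equating Premium's and Budget's payoffs gives −11q + 9 = 3q + 2 ⇒ q = 1/2.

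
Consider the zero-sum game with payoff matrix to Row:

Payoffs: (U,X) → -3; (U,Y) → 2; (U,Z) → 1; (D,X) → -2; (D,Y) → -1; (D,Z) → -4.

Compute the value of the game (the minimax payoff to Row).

-7/3

Row minima: U → -3, D → -4; maximin = -3.
Column maxima: X → -2, Y → 2, Z → 1; minimax = -2.
-3 ≠ -2, so there is no saddle point; optimal play is mixed.
Y is strictly dominated by X (it gives Row strictly more in every row), so Column never plays it.
On the remaining 2×2 (U, D vs X, Z):
Let Row play U with probability p. Expected payoff against X: (-3)p + (-2)(1−p) = −p − 2; against Z: 1p + (-4)(1−p) = 5p − 4.
Setting these equal: −p − 2 = 5p − 4 ⇒ −6p = -2 ⇒ p = 1/3, and the value is (-1)·(1/3) − 2 = -7/3.
For Column: with q = P(X), equating U's and D's payoffs gives −4q + 1 = 2q − 4 ⇒ q = 5/6.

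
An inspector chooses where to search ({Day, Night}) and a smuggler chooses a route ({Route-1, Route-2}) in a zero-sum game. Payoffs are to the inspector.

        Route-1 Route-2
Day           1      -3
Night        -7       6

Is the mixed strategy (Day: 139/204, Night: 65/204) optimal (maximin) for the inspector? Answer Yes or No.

No

Against Route-1 this mix gives (139/204)·1 + (65/204)·(-7) = -79/51.
Against Route-2 this mix gives (139/204)·(-3) + (65/204)·6 = -9/68.
The smuggler will play Route-1, holding the inspector to -79/51. Shifting weight toward the row that does better against Route-1 would raise this floor (the equalizing mix achieves -15/17 against both Route-1 and Route-2), so the proposed strategy is not optimal.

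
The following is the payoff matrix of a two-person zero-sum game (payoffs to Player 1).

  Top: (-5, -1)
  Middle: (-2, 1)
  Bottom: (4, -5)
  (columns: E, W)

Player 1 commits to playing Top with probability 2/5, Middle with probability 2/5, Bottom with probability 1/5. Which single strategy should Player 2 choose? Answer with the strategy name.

E

If Player 2 plays E, Player 1's expected payoff is (2/5)·(-5) + (2/5)·(-2) + (1/5)·4 = -2.
If Player 2 plays W, Player 1's expected payoff is (2/5)·(-1) + (2/5)·1 + (1/5)·(-5) = -1.
Player 2 minimizes Player 1's payoff; the smallest is -2, so the best response is E.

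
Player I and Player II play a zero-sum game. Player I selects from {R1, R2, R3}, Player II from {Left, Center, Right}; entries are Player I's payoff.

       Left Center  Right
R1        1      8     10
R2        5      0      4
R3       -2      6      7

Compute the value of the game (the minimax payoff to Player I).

Row minima: R1 → 1, R2 → 0, R3 → -2; maximin = 1.
Column maxima: Left → 5, Center → 8, Right → 10; minimax = 5.
1 ≠ 5, so there is no saddle point; optimal play is mixed.
R3 is strictly dominated by R1, so Player I never plays it.
Right is strictly dominated by Center (it gives Player I strictly more in every row), so Player II never plays it.
On the remaining 2×2 (R1, R2 vs Left, Center):
Let Player I play R1 with probability p. Expected payoff against Left: 1p + 5(1−p) = −4p + 5; against Center: 8p + 0(1−p) = 8p.
Setting these equal: −4p + 5 = 8p ⇒ −12p = -5 ⇒ p = 5/12, and the value is (-4)·(5/12) + 5 = 10/3.
For Player II: with q = P(Left), equating R1's and R2's payoffs gives −7q + 8 = 5q ⇒ q = 2/3.

10/3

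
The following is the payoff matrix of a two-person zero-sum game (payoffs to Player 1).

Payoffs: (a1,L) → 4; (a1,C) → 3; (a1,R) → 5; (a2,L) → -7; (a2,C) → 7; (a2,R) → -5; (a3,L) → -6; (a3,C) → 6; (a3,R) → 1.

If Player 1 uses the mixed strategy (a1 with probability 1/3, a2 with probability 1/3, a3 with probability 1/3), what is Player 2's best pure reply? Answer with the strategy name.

If Player 2 plays L, Player 1's expected payoff is (1/3)·4 + (1/3)·(-7) + (1/3)·(-6) = -3.
If Player 2 plays C, Player 1's expected payoff is (1/3)·3 + (1/3)·7 + (1/3)·6 = 16/3.
If Player 2 plays R, Player 1's expected payoff is (1/3)·5 + (1/3)·(-5) + (1/3)·1 = 1/3.
Player 2 minimizes Player 1's payoff; the smallest is -3, so the best response is L.

L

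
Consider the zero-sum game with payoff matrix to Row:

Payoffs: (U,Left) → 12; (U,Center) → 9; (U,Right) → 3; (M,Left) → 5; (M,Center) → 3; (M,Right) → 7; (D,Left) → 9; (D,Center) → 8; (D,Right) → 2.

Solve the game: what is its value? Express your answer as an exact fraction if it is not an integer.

27/5

Row minima: U → 3, M → 3, D → 2; maximin = 3.
Column maxima: Left → 12, Center → 9, Right → 7; minimax = 7.
3 ≠ 7, so there is no saddle point; optimal play is mixed.
D is strictly dominated by U, so Row never plays it.
Left is strictly dominated by Center (it gives Row strictly more in every row), so Column never plays it.
On the remaining 2×2 (U, M vs Center, Right):
Let Row play U with probability p. Expected payoff against Center: 9p + 3(1−p) = 6p + 3; against Right: 3p + 7(1−p) = −4p + 7.
Setting these equal: 6p + 3 = −4p + 7 ⇒ 10p = 4 ⇒ p = 2/5, and the value is (6)·(2/5) + 3 = 27/5.
For Column: with q = P(Center), equating U's and M's payoffs gives 6q + 3 = −4q + 7 ⇒ q = 2/5.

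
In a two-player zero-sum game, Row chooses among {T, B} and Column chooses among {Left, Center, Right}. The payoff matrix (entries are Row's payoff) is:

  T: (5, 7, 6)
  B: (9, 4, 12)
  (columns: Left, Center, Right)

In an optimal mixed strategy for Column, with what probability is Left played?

Row minima: T → 5, B → 4; maximin = 5.
Column maxima: Left → 9, Center → 7, Right → 12; minimax = 7.
5 ≠ 7, so there is no saddle point; optimal play is mixed.
Right is strictly dominated by Left (it gives Row strictly more in every row), so Column never plays it.
On the remaining 2×2 (T, B vs Left, Center):
Let Row play T with probability p. Expected payoff against Left: 5p + 9(1−p) = −4p + 9; against Center: 7p + 4(1−p) = 3p + 4.
Setting these equal: −4p + 9 = 3p + 4 ⇒ −7p = -5 ⇒ p = 5/7, and the value is (-4)·(5/7) + 9 = 43/7.
For Column: with q = P(Left), equating T's and B's payoffs gives −2q + 7 = 5q + 4 ⇒ q = 3/7.

3/7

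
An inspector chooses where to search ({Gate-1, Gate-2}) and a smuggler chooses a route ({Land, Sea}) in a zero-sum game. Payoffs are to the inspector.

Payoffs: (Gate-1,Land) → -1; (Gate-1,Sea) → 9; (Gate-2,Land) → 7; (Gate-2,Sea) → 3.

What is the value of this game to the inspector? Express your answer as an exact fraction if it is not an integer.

33/7

Row minima: Gate-1 → -1, Gate-2 → 3; maximin = 3.
Column maxima: Land → 7, Sea → 9; minimax = 7.
3 ≠ 7, so there is no saddle point; optimal play is mixed.
Let the inspector play Gate-1 with probability p. Expected payoff against Land: (-1)p + 7(1−p) = −8p + 7; against Sea: 9p + 3(1−p) = 6p + 3.
Setting these equal: −8p + 7 = 6p + 3 ⇒ −14p = -4 ⇒ p = 2/7, and the value is (-8)·(2/7) + 7 = 33/7.
For the smuggler: with q = P(Land), equating Gate-1's and Gate-2's payoffs gives −10q + 9 = 4q + 3 ⇒ q = 3/7.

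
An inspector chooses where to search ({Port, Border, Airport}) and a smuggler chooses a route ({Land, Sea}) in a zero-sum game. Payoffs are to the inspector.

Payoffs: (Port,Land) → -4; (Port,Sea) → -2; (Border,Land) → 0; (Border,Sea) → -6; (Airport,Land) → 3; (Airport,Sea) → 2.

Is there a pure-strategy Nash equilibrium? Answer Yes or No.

Yes

Row minima: Port → -4, Border → -6, Airport → 2; maximin = 2.
Column maxima: Land → 3, Sea → 2; minimax = 2.
maximin = minimax = 2, so a saddle point exists.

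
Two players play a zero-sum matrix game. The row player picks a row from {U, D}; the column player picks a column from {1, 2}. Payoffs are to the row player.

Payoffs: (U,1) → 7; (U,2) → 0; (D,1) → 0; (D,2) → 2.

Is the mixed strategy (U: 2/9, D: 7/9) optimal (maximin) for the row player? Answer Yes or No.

Yes

Against 1 this mix gives (2/9)·7 + (7/9)·0 = 14/9.
Against 2 this mix gives (2/9)·0 + (7/9)·2 = 14/9.
All of the column player's active replies (1, 2) yield 14/9, and no column does worse for the row player. The mix makes the column player indifferent and guarantees 14/9, so it is optimal.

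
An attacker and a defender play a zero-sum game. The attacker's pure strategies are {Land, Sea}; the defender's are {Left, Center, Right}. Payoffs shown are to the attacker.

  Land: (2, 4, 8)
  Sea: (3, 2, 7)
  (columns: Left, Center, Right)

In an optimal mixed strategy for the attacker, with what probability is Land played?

1/3

Row minima: Land → 2, Sea → 2; maximin = 2.
Column maxima: Left → 3, Center → 4, Right → 8; minimax = 3.
2 ≠ 3, so there is no saddle point; optimal play is mixed.
Right is strictly dominated by Left (it gives the attacker strictly more in every row), so the defender never plays it.
On the remaining 2×2 (Land, Sea vs Left, Center):
Let the attacker play Land with probability p. Expected payoff against Left: 2p + 3(1−p) = −p + 3; against Center: 4p + 2(1−p) = 2p + 2.
Setting these equal: −p + 3 = 2p + 2 ⇒ −3p = -1 ⇒ p = 1/3, and the value is (-1)·(1/3) + 3 = 8/3.
For the defender: with q = P(Left), equating Land's and Sea's payoffs gives −2q + 4 = q + 2 ⇒ q = 2/3.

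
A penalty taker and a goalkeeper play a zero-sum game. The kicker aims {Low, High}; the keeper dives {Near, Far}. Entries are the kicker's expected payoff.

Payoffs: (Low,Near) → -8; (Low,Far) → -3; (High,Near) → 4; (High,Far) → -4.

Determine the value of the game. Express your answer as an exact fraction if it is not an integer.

-44/13

Row minima: Low → -8, High → -4; maximin = -4.
Column maxima: Near → 4, Far → -3; minimax = -3.
-4 ≠ -3, so there is no saddle point; optimal play is mixed.
Let the kicker play Low with probability p. Expected payoff against Near: (-8)p + 4(1−p) = −12p + 4; against Far: (-3)p + (-4)(1−p) = p − 4.
Setting these equal: −12p + 4 = p − 4 ⇒ −13p = -8 ⇒ p = 8/13, and the value is (-12)·(8/13) + 4 = -44/13.
For the keeper: with q = P(Near), equating Low's and High's payoffs gives −5q − 3 = 8q − 4 ⇒ q = 1/13.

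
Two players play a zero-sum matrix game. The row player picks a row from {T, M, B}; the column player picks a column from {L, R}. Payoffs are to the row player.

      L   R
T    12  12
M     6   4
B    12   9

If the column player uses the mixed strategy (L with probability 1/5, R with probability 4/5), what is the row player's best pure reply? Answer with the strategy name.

T

Expected payoff of T: (1/5)·12 + (4/5)·12 = 12.
Expected payoff of M: (1/5)·6 + (4/5)·4 = 22/5.
Expected payoff of B: (1/5)·12 + (4/5)·9 = 48/5.
The largest is 12, so the row player's best response is T.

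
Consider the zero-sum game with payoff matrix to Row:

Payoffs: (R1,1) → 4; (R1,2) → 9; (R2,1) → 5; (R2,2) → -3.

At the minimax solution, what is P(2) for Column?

Row minima: R1 → 4, R2 → -3; maximin = 4.
Column maxima: 1 → 5, 2 → 9; minimax = 5.
4 ≠ 5, so there is no saddle point; optimal play is mixed.
Let Row play R1 with probability p. Expected payoff against 1: 4p + 5(1−p) = −p + 5; against 2: 9p + (-3)(1−p) = 12p − 3.
Setting these equal: −p + 5 = 12p − 3 ⇒ −13p = -8 ⇒ p = 8/13, and the value is (-1)·(8/13) + 5 = 57/13.
For Column: with q = P(1), equating R1's and R2's payoffs gives −5q + 9 = 8q − 3 ⇒ q = 12/13.

1/13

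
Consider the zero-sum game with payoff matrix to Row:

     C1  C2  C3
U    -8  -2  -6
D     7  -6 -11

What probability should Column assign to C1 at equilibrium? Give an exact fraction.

1/4

Row minima: U → -8, D → -11; maximin = -8.
Column maxima: C1 → 7, C2 → -2, C3 → -6; minimax = -6.
-8 ≠ -6, so there is no saddle point; optimal play is mixed.
C2 is strictly dominated by C3 (it gives Row strictly more in every row), so Column never plays it.
On the remaining 2×2 (U, D vs C1, C3):
Let Row play U with probability p. Expected payoff against C1: (-8)p + 7(1−p) = −15p + 7; against C3: (-6)p + (-11)(1−p) = 5p − 11.
Setting these equal: −15p + 7 = 5p − 11 ⇒ −20p = -18 ⇒ p = 9/10, and the value is (-15)·(9/10) + 7 = -13/2.
For Column: with q = P(C1), equating U's and D's payoffs gives −2q − 6 = 18q − 11 ⇒ q = 1/4.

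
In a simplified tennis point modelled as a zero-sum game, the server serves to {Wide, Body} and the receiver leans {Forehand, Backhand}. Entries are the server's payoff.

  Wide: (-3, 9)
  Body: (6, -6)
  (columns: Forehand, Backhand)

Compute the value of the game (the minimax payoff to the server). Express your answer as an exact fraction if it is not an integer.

3/2

Row minima: Wide → -3, Body → -6; maximin = -3.
Column maxima: Forehand → 6, Backhand → 9; minimax = 6.
-3 ≠ 6, so there is no saddle point; optimal play is mixed.
Let the server play Wide with probability p. Expected payoff against Forehand: (-3)p + 6(1−p) = −9p + 6; against Backhand: 9p + (-6)(1−p) = 15p − 6.
Setting these equal: −9p + 6 = 15p − 6 ⇒ −24p = -12 ⇒ p = 1/2, and the value is (-9)·(1/2) + 6 = 3/2.
For the receiver: with q = P(Forehand), equating Wide's and Body's payoffs gives −12q + 9 = 12q − 6 ⇒ q = 5/8.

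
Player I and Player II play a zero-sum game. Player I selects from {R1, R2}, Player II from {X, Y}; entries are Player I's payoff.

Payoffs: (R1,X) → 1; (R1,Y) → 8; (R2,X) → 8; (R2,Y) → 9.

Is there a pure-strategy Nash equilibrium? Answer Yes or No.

Row minima: R1 → 1, R2 → 8; maximin = 8.
Column maxima: X → 8, Y → 9; minimax = 8.
maximin = minimax = 8, so a saddle point exists.

Yes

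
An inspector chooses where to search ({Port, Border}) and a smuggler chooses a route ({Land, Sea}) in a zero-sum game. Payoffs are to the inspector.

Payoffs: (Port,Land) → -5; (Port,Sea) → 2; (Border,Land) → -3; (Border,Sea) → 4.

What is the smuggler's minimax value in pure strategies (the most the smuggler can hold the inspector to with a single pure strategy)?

Column maxima: Land → -3, Sea → 4.
The smallest of these is -3.

-3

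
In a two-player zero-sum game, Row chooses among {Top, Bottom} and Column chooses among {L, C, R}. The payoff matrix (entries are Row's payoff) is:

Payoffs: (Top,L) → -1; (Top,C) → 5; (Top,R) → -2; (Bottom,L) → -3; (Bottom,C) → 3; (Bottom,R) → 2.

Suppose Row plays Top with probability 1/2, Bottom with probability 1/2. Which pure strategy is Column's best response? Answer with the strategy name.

L

If Column plays L, Row's expected payoff is (1/2)·(-1) + (1/2)·(-3) = -2.
If Column plays C, Row's expected payoff is (1/2)·5 + (1/2)·3 = 4.
If Column plays R, Row's expected payoff is (1/2)·(-2) + (1/2)·2 = 0.
Column minimizes Row's payoff; the smallest is -2, so the best response is L.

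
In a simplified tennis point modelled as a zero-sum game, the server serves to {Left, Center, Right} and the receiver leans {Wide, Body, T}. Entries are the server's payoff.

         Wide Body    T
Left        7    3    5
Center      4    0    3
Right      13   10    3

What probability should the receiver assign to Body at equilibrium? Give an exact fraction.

2/9

Row minima: Left → 3, Center → 0, Right → 3; maximin = 3.
Column maxima: Wide → 13, Body → 10, T → 5; minimax = 5.
3 ≠ 5, so there is no saddle point; optimal play is mixed.
Center is strictly dominated by Left, so the server never plays it.
Wide is strictly dominated by Body (it gives the server strictly more in every row), so the receiver never plays it.
On the remaining 2×2 (Left, Right vs Body, T):
Let the server play Left with probability p. Expected payoff against Body: 3p + 10(1−p) = −7p + 10; against T: 5p + 3(1−p) = 2p + 3.
Setting these equal: −7p + 10 = 2p + 3 ⇒ −9p = -7 ⇒ p = 7/9, and the value is (-7)·(7/9) + 10 = 41/9.
For the receiver: with q = P(Body), equating Left's and Right's payoffs gives −2q + 5 = 7q + 3 ⇒ q = 2/9.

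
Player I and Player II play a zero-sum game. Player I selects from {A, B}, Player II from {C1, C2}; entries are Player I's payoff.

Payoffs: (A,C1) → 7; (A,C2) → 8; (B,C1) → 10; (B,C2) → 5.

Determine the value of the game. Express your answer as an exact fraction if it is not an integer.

15/2

Row minima: A → 7, B → 5; maximin = 7.
Column maxima: C1 → 10, C2 → 8; minimax = 8.
7 ≠ 8, so there is no saddle point; optimal play is mixed.
Let Player I play A with probability p. Expected payoff against C1: 7p + 10(1−p) = −3p + 10; against C2: 8p + 5(1−p) = 3p + 5.
Setting these equal: −3p + 10 = 3p + 5 ⇒ −6p = -5 ⇒ p = 5/6, and the value is (-3)·(5/6) + 10 = 15/2.
For Player II: with q = P(C1), equating A's and B's payoffs gives −q + 8 = 5q + 5 ⇒ q = 1/2.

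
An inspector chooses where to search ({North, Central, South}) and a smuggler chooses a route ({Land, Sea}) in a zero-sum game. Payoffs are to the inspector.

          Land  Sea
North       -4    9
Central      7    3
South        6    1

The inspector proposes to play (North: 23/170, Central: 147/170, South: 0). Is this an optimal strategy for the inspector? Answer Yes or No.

No

Against Land this mix gives (23/170)·(-4) + (147/170)·7 = 937/170.
Against Sea this mix gives (23/170)·9 + (147/170)·3 = 324/85.
The smuggler will play Sea, holding the inspector to 324/85. Shifting weight toward the row that does better against Sea would raise this floor (the equalizing mix achieves 75/17 against both Sea and Land), so the proposed strategy is not optimal.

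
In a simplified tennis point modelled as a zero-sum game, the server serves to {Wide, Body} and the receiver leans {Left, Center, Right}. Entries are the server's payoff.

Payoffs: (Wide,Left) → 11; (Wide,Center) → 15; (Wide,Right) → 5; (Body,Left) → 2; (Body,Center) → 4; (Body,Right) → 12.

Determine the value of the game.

Row minima: Wide → 5, Body → 2; maximin = 5.
Column maxima: Left → 11, Center → 15, Right → 12; minimax = 11.
5 ≠ 11, so there is no saddle point; optimal play is mixed.
Center is strictly dominated by Left (it gives the server strictly more in every row), so the receiver never plays it.
On the remaining 2×2 (Wide, Body vs Left, Right):
Let the server play Wide with probability p. Expected payoff against Left: 11p + 2(1−p) = 9p + 2; against Right: 5p + 12(1−p) = −7p + 12.
Setting these equal: 9p + 2 = −7p + 12 ⇒ 16p = 10 ⇒ p = 5/8, and the value is (9)·(5/8) + 2 = 61/8.
For the receiver: with q = P(Left), equating Wide's and Body's payoffs gives 6q + 5 = −10q + 12 ⇒ q = 7/16.

61/8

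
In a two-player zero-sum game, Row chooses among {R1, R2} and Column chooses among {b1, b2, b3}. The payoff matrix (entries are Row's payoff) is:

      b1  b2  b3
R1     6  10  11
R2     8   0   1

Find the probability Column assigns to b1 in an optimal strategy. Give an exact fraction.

5/6

Row minima: R1 → 6, R2 → 0; maximin = 6.
Column maxima: b1 → 8, b2 → 10, b3 → 11; minimax = 8.
6 ≠ 8, so there is no saddle point; optimal play is mixed.
b3 is strictly dominated by b2 (it gives Row strictly more in every row), so Column never plays it.
On the remaining 2×2 (R1, R2 vs b1, b2):
Let Row play R1 with probability p. Expected payoff against b1: 6p + 8(1−p) = −2p + 8; against b2: 10p + 0(1−p) = 10p.
Setting these equal: −2p + 8 = 10p ⇒ −12p = -8 ⇒ p = 2/3, and the value is (-2)·(2/3) + 8 = 20/3.
For Column: with q = P(b1), equating R1's and R2's payoffs gives −4q + 10 = 8q ⇒ q = 5/6.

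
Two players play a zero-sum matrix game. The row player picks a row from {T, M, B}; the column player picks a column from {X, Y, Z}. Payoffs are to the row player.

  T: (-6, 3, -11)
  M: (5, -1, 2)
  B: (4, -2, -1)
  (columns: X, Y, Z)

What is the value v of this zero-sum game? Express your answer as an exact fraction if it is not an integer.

Row minima: T → -11, M → -1, B → -2; maximin = -1.
Column maxima: X → 5, Y → 3, Z → 2; minimax = 2.
-1 ≠ 2, so there is no saddle point; optimal play is mixed.
B is strictly dominated by M, so the row player never plays it.
X is strictly dominated by Z (it gives the row player strictly more in every row), so the column player never plays it.
On the remaining 2×2 (T, M vs Y, Z):
Let the row player play T with probability p. Expected payoff against Y: 3p + (-1)(1−p) = 4p − 1; against Z: (-11)p + 2(1−p) = −13p + 2.
Setting these equal: 4p − 1 = −13p + 2 ⇒ 17p = 3 ⇒ p = 3/17, and the value is (4)·(3/17) − 1 = -5/17.
For the column player: with q = P(Y), equating T's and M's payoffs gives 14q − 11 = −3q + 2 ⇒ q = 13/17.

-5/17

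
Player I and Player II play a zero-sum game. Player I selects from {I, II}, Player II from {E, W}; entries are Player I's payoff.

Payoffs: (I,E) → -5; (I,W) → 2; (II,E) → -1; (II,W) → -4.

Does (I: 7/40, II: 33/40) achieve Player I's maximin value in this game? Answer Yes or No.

Against E this mix gives (7/40)·(-5) + (33/40)·(-1) = -17/10.
Against W this mix gives (7/40)·2 + (33/40)·(-4) = -59/20.
Player II will play W, holding Player I to -59/20. Shifting weight toward the row that does better against W would raise this floor (the equalizing mix achieves -11/5 against both W and E), so the proposed strategy is not optimal.

No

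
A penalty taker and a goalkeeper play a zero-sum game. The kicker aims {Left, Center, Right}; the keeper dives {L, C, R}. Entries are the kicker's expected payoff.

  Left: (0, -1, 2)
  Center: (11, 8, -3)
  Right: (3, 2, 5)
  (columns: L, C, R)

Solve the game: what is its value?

Row minima: Left → -1, Center → -3, Right → 2; maximin = 2.
Column maxima: L → 11, C → 8, R → 5; minimax = 5.
2 ≠ 5, so there is no saddle point; optimal play is mixed.
Left is strictly dominated by Right, so the kicker never plays it.
L is strictly dominated by C (it gives the kicker strictly more in every row), so the keeper never plays it.
On the remaining 2×2 (Center, Right vs C, R):
Let the kicker play Center with probability p. Expected payoff against C: 8p + 2(1−p) = 6p + 2; against R: (-3)p + 5(1−p) = −8p + 5.
Setting these equal: 6p + 2 = −8p + 5 ⇒ 14p = 3 ⇒ p = 3/14, and the value is (6)·(3/14) + 2 = 23/7.
For the keeper: with q = P(C), equating Center's and Right's payoffs gives 11q − 3 = −3q + 5 ⇒ q = 4/7.

23/7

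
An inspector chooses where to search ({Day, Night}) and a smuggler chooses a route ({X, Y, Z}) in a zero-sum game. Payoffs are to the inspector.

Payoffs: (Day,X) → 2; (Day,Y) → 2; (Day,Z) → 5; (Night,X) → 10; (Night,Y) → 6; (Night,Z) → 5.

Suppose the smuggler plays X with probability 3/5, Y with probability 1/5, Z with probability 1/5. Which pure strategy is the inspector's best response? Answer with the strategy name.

Expected payoff of Day: (3/5)·2 + (1/5)·2 + (1/5)·5 = 13/5.
Expected payoff of Night: (3/5)·10 + (1/5)·6 + (1/5)·5 = 41/5.
The largest is 41/5, so the inspector's best response is Night.

Night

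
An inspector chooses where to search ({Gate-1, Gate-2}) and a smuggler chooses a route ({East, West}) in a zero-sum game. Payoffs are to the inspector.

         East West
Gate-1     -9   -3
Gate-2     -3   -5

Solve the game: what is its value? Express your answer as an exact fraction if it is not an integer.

-9/2

Row minima: Gate-1 → -9, Gate-2 → -5; maximin = -5.
Column maxima: East → -3, West → -3; minimax = -3.
-5 ≠ -3, so there is no saddle point; optimal play is mixed.
Let the inspector play Gate-1 with probability p. Expected payoff against East: (-9)p + (-3)(1−p) = −6p − 3; against West: (-3)p + (-5)(1−p) = 2p − 5.
Setting these equal: −6p − 3 = 2p − 5 ⇒ −8p = -2 ⇒ p = 1/4, and the value is (-6)·(1/4) − 3 = -9/2.
For the smuggler: with q = P(East), equating Gate-1's and Gate-2's payoffs gives −6q − 3 = 2q − 5 ⇒ q = 1/4.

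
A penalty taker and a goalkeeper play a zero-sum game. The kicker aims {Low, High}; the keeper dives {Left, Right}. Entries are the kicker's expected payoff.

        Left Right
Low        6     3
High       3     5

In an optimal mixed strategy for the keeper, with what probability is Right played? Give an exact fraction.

3/5

Row minima: Low → 3, High → 3; maximin = 3.
Column maxima: Left → 6, Right → 5; minimax = 5.
3 ≠ 5, so there is no saddle point; optimal play is mixed.
Let the kicker play Low with probability p. Expected payoff against Left: 6p + 3(1−p) = 3p + 3; against Right: 3p + 5(1−p) = −2p + 5.
Setting these equal: 3p + 3 = −2p + 5 ⇒ 5p = 2 ⇒ p = 2/5, and the value is (3)·(2/5) + 3 = 21/5.
For the keeper: with q = P(Left), equating Low's and High's payoffs gives 3q + 3 = −2q + 5 ⇒ q = 2/5.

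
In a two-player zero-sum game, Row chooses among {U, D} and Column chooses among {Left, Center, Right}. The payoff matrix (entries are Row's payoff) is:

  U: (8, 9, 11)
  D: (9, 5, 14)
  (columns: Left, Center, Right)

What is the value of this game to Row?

41/5

Row minima: U → 8, D → 5; maximin = 8.
Column maxima: Left → 9, Center → 9, Right → 14; minimax = 9.
8 ≠ 9, so there is no saddle point; optimal play is mixed.
Right is strictly dominated by Left (it gives Row strictly more in every row), so Column never plays it.
On the remaining 2×2 (U, D vs Left, Center):
Let Row play U with probability p. Expected payoff against Left: 8p + 9(1−p) = −p + 9; against Center: 9p + 5(1−p) = 4p + 5.
Setting these equal: −p + 9 = 4p + 5 ⇒ −5p = -4 ⇒ p = 4/5, and the value is (-1)·(4/5) + 9 = 41/5.
For Column: with q = P(Left), equating U's and D's payoffs gives −q + 9 = 4q + 5 ⇒ q = 4/5.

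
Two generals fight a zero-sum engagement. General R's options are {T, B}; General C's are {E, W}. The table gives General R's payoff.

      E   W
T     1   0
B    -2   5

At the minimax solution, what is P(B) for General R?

Row minima: T → 0, B → -2; maximin = 0.
Column maxima: E → 1, W → 5; minimax = 1.
0 ≠ 1, so there is no saddle point; optimal play is mixed.
Let General R play T with probability p. Expected payoff against E: 1p + (-2)(1−p) = 3p − 2; against W: 0p + 5(1−p) = −5p + 5.
Setting these equal: 3p − 2 = −5p + 5 ⇒ 8p = 7 ⇒ p = 7/8, and the value is (3)·(7/8) − 2 = 5/8.
For General C: with q = P(E), equating T's and B's payoffs gives q = −7q + 5 ⇒ q = 5/8.

1/8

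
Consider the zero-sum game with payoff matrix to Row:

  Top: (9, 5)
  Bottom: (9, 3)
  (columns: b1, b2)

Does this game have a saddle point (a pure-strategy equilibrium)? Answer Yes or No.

Row minima: Top → 5, Bottom → 3; maximin = 5.
Column maxima: b1 → 9, b2 → 5; minimax = 5.
maximin = minimax = 5, so a saddle point exists.

Yes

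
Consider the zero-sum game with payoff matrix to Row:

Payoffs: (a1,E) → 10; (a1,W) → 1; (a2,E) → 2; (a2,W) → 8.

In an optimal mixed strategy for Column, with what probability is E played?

7/15

Row minima: a1 → 1, a2 → 2; maximin = 2.
Column maxima: E → 10, W → 8; minimax = 8.
2 ≠ 8, so there is no saddle point; optimal play is mixed.
Let Row play a1 with probability p. Expected payoff against E: 10p + 2(1−p) = 8p + 2; against W: 1p + 8(1−p) = −7p + 8.
Setting these equal: 8p + 2 = −7p + 8 ⇒ 15p = 6 ⇒ p = 2/5, and the value is (8)·(2/5) + 2 = 26/5.
For Column: with q = P(E), equating a1's and a2's payoffs gives 9q + 1 = −6q + 8 ⇒ q = 7/15.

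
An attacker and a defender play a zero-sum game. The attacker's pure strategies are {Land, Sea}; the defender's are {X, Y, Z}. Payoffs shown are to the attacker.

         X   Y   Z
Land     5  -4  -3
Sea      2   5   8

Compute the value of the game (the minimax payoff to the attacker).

Row minima: Land → -4, Sea → 2; maximin = 2.
Column maxima: X → 5, Y → 5, Z → 8; minimax = 5.
2 ≠ 5, so there is no saddle point; optimal play is mixed.
Z is strictly dominated by Y (it gives the attacker strictly more in every row), so the defender never plays it.
On the remaining 2×2 (Land, Sea vs X, Y):
Let the attacker play Land with probability p. Expected payoff against X: 5p + 2(1−p) = 3p + 2; against Y: (-4)p + 5(1−p) = −9p + 5.
Setting these equal: 3p + 2 = −9p + 5 ⇒ 12p = 3 ⇒ p = 1/4, and the value is (3)·(1/4) + 2 = 11/4.
For the defender: with q = P(X), equating Land's and Sea's payoffs gives 9q − 4 = −3q + 5 ⇒ q = 3/4.

11/4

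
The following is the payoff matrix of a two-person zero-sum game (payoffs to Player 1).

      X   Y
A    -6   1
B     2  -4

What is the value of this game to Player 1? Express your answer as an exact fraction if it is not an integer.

-22/13

Row minima: A → -6, B → -4; maximin = -4.
Column maxima: X → 2, Y → 1; minimax = 1.
-4 ≠ 1, so there is no saddle point; optimal play is mixed.
Let Player 1 play A with probability p. Expected payoff against X: (-6)p + 2(1−p) = −8p + 2; against Y: 1p + (-4)(1−p) = 5p − 4.
Setting these equal: −8p + 2 = 5p − 4 ⇒ −13p = -6 ⇒ p = 6/13, and the value is (-8)·(6/13) + 2 = -22/13.
For Player 2: with q = P(X), equating A's and B's payoffs gives −7q + 1 = 6q − 4 ⇒ q = 5/13.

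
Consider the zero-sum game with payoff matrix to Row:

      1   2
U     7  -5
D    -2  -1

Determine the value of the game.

-17/13

Row minima: U → -5, D → -2; maximin = -2.
Column maxima: 1 → 7, 2 → -1; minimax = -1.
-2 ≠ -1, so there is no saddle point; optimal play is mixed.
Let Row play U with probability p. Expected payoff against 1: 7p + (-2)(1−p) = 9p − 2; against 2: (-5)p + (-1)(1−p) = −4p − 1.
Setting these equal: 9p − 2 = −4p − 1 ⇒ 13p = 1 ⇒ p = 1/13, and the value is (9)·(1/13) − 2 = -17/13.
For Column: with q = P(1), equating U's and D's payoffs gives 12q − 5 = −q − 1 ⇒ q = 4/13.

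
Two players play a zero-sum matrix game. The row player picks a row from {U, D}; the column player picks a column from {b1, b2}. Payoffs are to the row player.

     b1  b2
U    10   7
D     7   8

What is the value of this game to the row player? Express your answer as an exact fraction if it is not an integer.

31/4

Row minima: U → 7, D → 7; maximin = 7.
Column maxima: b1 → 10, b2 → 8; minimax = 8.
7 ≠ 8, so there is no saddle point; optimal play is mixed.
Let the row player play U with probability p. Expected payoff against b1: 10p + 7(1−p) = 3p + 7; against b2: 7p + 8(1−p) = −p + 8.
Setting these equal: 3p + 7 = −p + 8 ⇒ 4p = 1 ⇒ p = 1/4, and the value is (3)·(1/4) + 7 = 31/4.
For the column player: with q = P(b1), equating U's and D's payoffs gives 3q + 7 = −q + 8 ⇒ q = 1/4.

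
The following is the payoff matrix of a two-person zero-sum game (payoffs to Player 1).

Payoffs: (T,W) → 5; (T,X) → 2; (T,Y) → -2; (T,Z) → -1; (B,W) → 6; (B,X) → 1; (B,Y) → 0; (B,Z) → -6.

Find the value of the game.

-12/7

Row minima: T → -2, B → -6; maximin = -2.
Column maxima: W → 6, X → 2, Y → 0, Z → -1; minimax = -1.
-2 ≠ -1, so there is no saddle point; optimal play is mixed.
W is strictly dominated by X (it gives Player 1 strictly more in every row), so Player 2 never plays it.
X is strictly dominated by Y (it gives Player 1 strictly more in every row), so Player 2 never plays it.
On the remaining 2×2 (T, B vs Y, Z):
Let Player 1 play T with probability p. Expected payoff against Y: (-2)p + 0(1−p) = −2p; against Z: (-1)p + (-6)(1−p) = 5p − 6.
Setting these equal: −2p = 5p − 6 ⇒ −7p = -6 ⇒ p = 6/7, and the value is (-2)·(6/7) = -12/7.
For Player 2: with q = P(Y), equating T's and B's payoffs gives −q − 1 = 6q − 6 ⇒ q = 5/7.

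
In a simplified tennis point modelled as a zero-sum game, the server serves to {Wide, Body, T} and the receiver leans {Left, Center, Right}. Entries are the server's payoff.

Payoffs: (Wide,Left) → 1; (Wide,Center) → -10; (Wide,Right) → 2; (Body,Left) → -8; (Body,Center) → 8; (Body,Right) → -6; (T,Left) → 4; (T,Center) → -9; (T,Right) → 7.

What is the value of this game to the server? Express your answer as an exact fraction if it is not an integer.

Row minima: Wide → -10, Body → -8, T → -9; maximin = -8.
Column maxima: Left → 4, Center → 8, Right → 7; minimax = 4.
-8 ≠ 4, so there is no saddle point; optimal play is mixed.
Wide is strictly dominated by T, so the server never plays it.
Right is strictly dominated by Left (it gives the server strictly more in every row), so the receiver never plays it.
On the remaining 2×2 (Body, T vs Left, Center):
Let the server play Body with probability p. Expected payoff against Left: (-8)p + 4(1−p) = −12p + 4; against Center: 8p + (-9)(1−p) = 17p − 9.
Setting these equal: −12p + 4 = 17p − 9 ⇒ −29p = -13 ⇒ p = 13/29, and the value is (-12)·(13/29) + 4 = -40/29.
For the receiver: with q = P(Left), equating Body's and T's payoffs gives −16q + 8 = 13q − 9 ⇒ q = 17/29.

-40/29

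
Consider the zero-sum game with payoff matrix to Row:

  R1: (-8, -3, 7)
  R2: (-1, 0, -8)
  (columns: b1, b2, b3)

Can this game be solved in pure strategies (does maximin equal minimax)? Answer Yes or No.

No

Row minima: R1 → -8, R2 → -8; maximin = -8.
Column maxima: b1 → -1, b2 → 0, b3 → 7; minimax = -1.
-8 ≠ -1, so no pure-strategy equilibrium exists.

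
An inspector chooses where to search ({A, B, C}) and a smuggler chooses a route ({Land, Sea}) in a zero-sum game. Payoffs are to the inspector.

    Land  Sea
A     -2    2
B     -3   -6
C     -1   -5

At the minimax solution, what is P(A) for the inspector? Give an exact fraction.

1/2

Row minima: A → -2, B → -6, C → -5; maximin = -2.
Column maxima: Land → -1, Sea → 2; minimax = -1.
-2 ≠ -1, so there is no saddle point; optimal play is mixed.
B is strictly dominated by A, so the inspector never plays it.
On the remaining 2×2 (A, C vs Land, Sea):
Let the inspector play A with probability p. Expected payoff against Land: (-2)p + (-1)(1−p) = −p − 1; against Sea: 2p + (-5)(1−p) = 7p − 5.
Setting these equal: −p − 1 = 7p − 5 ⇒ −8p = -4 ⇒ p = 1/2, and the value is (-1)·(1/2) − 1 = -3/2.
For the smuggler: with q = P(Land), equating A's and C's payoffs gives −4q + 2 = 4q − 5 ⇒ q = 7/8.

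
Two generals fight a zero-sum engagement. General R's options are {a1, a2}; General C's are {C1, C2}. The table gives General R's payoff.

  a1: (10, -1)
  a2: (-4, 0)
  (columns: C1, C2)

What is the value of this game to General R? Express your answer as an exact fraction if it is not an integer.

-4/15

Row minima: a1 → -1, a2 → -4; maximin = -1.
Column maxima: C1 → 10, C2 → 0; minimax = 0.
-1 ≠ 0, so there is no saddle point; optimal play is mixed.
Let General R play a1 with probability p. Expected payoff against C1: 10p + (-4)(1−p) = 14p − 4; against C2: (-1)p + 0(1−p) = −p.
Setting these equal: 14p − 4 = −p ⇒ 15p = 4 ⇒ p = 4/15, and the value is (14)·(4/15) − 4 = -4/15.
For General C: with q = P(C1), equating a1's and a2's payoffs gives 11q − 1 = −4q ⇒ q = 1/15.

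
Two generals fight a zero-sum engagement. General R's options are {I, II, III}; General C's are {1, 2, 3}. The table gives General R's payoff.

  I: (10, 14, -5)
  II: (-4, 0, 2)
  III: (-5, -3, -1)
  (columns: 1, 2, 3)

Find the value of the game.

Row minima: I → -5, II → -4, III → -5; maximin = -4.
Column maxima: 1 → 10, 2 → 14, 3 → 2; minimax = 2.
-4 ≠ 2, so there is no saddle point; optimal play is mixed.
III is strictly dominated by II, so General R never plays it.
2 is strictly dominated by 1 (it gives General R strictly more in every row), so General C never plays it.
On the remaining 2×2 (I, II vs 1, 3):
Let General R play I with probability p. Expected payoff against 1: 10p + (-4)(1−p) = 14p − 4; against 3: (-5)p + 2(1−p) = −7p + 2.
Setting these equal: 14p − 4 = −7p + 2 ⇒ 21p = 6 ⇒ p = 2/7, and the value is (14)·(2/7) − 4 = 0.
For General C: with q = P(1), equating I's and II's payoffs gives 15q − 5 = −6q + 2 ⇒ q = 1/3.

0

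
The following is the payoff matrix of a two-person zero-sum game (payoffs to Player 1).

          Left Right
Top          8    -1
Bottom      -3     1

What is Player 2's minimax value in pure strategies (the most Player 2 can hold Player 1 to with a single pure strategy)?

1

Column maxima: Left → 8, Right → 1.
The smallest of these is 1.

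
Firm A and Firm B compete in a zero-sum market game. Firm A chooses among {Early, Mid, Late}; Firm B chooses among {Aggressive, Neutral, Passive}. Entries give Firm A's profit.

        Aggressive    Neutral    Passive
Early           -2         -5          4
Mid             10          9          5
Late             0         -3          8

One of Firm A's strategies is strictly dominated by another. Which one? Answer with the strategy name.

Early

Mid gives a strictly higher payoff than Early against every column: 10 > -2, 9 > -5, 5 > 4.
So Early is strictly dominated and Firm A never plays it.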